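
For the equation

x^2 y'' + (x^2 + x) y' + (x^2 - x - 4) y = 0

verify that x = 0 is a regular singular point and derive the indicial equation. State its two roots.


Divide by x^2 to reach normal form y'' + P_1(x) y' + P_2(x) y = 0 with P_1(x) = 1 + 1/x and P_2(x) = 1 - 1/x - 4/x^2.
x = 0 is a singular point because the y'-coefficient 1 + 1/x has a pole at x = 0 and the y-coefficient 1 - 1/x - 4/x^2 has a pole at x = 0.
It is a regular singular point because x P_1(x) = p(x) = x + 1 and x^2 P_2(x) = q(x) = x^2 - x - 4 are polynomials, hence analytic at x = 0.
p(0) = 1,  q(0) = -4.
Indicial equation: r(r-1) + p(0) r + q(0) = 0, i.e. r^2 + (p(0) - 1) r + q(0) = 0, i.e. r^2 - 4 = 0.
Discriminant: (0)^2 - 4(-4) = 16, so r = (0 ± 4)/2.
Solving: r_1 = 2, r_2 = -2.

indicial: r^2 - 4 = 0; roots r_1 = 2, r_2 = -2


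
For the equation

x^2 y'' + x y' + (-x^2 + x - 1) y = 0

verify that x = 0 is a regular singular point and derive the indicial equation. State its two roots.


Divide by x^2 to reach normal form y'' + P_1(x) y' + P_2(x) y = 0 with P_1(x) = 1/x and P_2(x) = -1 + 1/x - 1/x^2.
x = 0 is a singular point because the y'-coefficient 1/x has a pole at x = 0 and the y-coefficient -1 + 1/x - 1/x^2 has a pole at x = 0.
It is a regular singular point because x P_1(x) = p(x) = 1 and x^2 P_2(x) = q(x) = -x^2 + x - 1 are polynomials, hence analytic at x = 0.
p(0) = 1,  q(0) = -1.
Indicial equation: r(r-1) + p(0) r + q(0) = 0, i.e. r^2 + (p(0) - 1) r + q(0) = 0, i.e. r^2 - 1 = 0.
Discriminant: (0)^2 - 4(-1) = 4, so r = (0 ± 2)/2.
Solving: r_1 = 1, r_2 = -1.

indicial: r^2 - 1 = 0; roots r_1 = 1, r_2 = -1


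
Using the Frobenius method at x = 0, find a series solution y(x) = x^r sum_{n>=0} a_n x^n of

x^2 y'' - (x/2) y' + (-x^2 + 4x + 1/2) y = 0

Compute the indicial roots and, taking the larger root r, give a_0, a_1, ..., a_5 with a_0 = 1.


Write in Frobenius form y'' + (p(x)/x) y' + (q(x)/x^2) y = 0:
  p(x) = -1/2,  q(x) = -x^2 + 4x + 1/2.
Indicial equation: r(r-1) + (-1/2) r + (1/2) = 0 -> roots r_1 = 1, r_2 = 1/2.
Take r = r_1 = 1. Let y(x) = x^r sum_{n>=0} a_n x^n with a_0 = 1.
Substitute y = x^r sum a_n x^n and match x^{r+n}. The recurrence is
  D(n) a_n + 4 a_{n-1} - 1 a_{n-2} = 0,  where D(n) = (r+n)(r+n-1) + (-1/2)(r+n) + (1/2).
  a_n = [-4 a_{n-1} + 1 a_{n-2}] / D(n).
Since the indicial polynomial factors as (r - r_1)(r - r_2), D(n) = (r_1 + n - r_1)(r_1 + n - r_2) = n(n + 1/2).
Evaluating step by step (a_0 = 1):
  n = 1: D(1) = 1(1 + 1/2) = 3/2; numerator = -4(1) = -4; a_1 = (-4)/(3/2) = -8/3
  n = 2: D(2) = 2(2 + 1/2) = 5; numerator = -4(-8/3) + 1(1) = 35/3; a_2 = (35/3)/(5) = 7/3
  n = 3: D(3) = 3(3 + 1/2) = 21/2; numerator = -4(7/3) + 1(-8/3) = -12; a_3 = (-12)/(21/2) = -8/7
  n = 4: D(4) = 4(4 + 1/2) = 18; numerator = -4(-8/7) + 1(7/3) = 145/21; a_4 = (145/21)/(18) = 145/378
  n = 5: D(5) = 5(5 + 1/2) = 55/2; numerator = -4(145/378) + 1(-8/7) = -506/189; a_5 = (-506/189)/(55/2) = -92/945

r = 1; a_0 = 1; a_1 = -8/3; a_2 = 7/3; a_3 = -8/7; a_4 = 145/378; a_5 = -92/945


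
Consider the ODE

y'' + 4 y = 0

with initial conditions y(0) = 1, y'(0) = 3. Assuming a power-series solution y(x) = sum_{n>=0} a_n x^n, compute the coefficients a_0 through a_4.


Ansatz: y(x) = sum_{n>=0} a_n x^n, so y'(x) = sum_{n>=1} n a_n x^(n-1) and y''(x) = sum_{n>=2} n(n-1) a_n x^(n-2).
Substitute into P(x) y'' + Q(x) y' + R(x) y = 0 with P(x) = 1, Q(x) = 0, R(x) = 4, and match powers of x.
Initial conditions: a_0 = 1, a_1 = 3.
Setting the coefficient of each power of x to zero and solving order by order (substituting the coefficients already found):
  x^0: 2 a_2 + 4 a_0 = 0  ->  2 a_2 = -4 a_0 = -4  ->  a_2 = -2
  x^1: 6 a_3 + 4 a_1 = 0  ->  6 a_3 = -4 a_1 = -12  ->  a_3 = -2
  x^2: 12 a_4 + 4 a_2 = 0  ->  12 a_4 = -4 a_2 = 8  ->  a_4 = 2/3
Truncated series: y(x) = 1 + 3 x - 2 x^2 - 2 x^3 + (2/3) x^4 + O(x^5).

a_0 = 1; a_1 = 3; a_2 = -2; a_3 = -2; a_4 = 2/3


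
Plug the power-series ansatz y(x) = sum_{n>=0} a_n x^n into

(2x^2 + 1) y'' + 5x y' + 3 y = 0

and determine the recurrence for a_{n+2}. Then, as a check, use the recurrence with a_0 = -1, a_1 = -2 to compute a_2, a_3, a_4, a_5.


Substitute y = sum_n a_n x^n.
(1 + 2 x^2) y'' contributes (n+2)(n+1) a_{n+2} + 2 n(n-1) a_n at x^n.
5 x y'(x) contributes 5 n a_n at x^n.
3 y(x) contributes 3 a_n at x^n.
Matching x^n: (n+2)(n+1) a_{n+2} + (2 n(n-1) + 5 n + 3) a_n = 0.
Thus a_{n+2} = (-2 n(n-1) - 5 n - 3) / ((n+1)(n+2)) * a_n.

Check with a_0 = -1, a_1 = -2 (apply the recurrence for n = 0, 1, 2, 3): a_0 = -1, a_1 = -2, a_2 = 3/2, a_3 = 8/3, a_4 = -17/8, a_5 = -4.

a_(n+2) = (-2 n(n-1) - 5 n - 3) / ((n+1)(n+2)) * a_n; check: a_0 = -1, a_1 = -2, a_2 = 3/2, a_3 = 8/3, a_4 = -17/8, a_5 = -4


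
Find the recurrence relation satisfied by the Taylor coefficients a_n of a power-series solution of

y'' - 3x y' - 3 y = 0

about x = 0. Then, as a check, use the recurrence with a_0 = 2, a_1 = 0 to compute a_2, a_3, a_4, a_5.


Substitute y = sum_n a_n x^n.
y''(x) has coefficient (n+2)(n+1) a_{n+2} at x^n;
-3 x y'(x) has coefficient -3 n a_n at x^n (shift);
-3 y(x) has coefficient -3 a_n at x^n.
Matching x^n: (n+2)(n+1) a_{n+2} + (-3n - 3) a_n = 0.
Thus a_{n+2} = (3n + 3) / ((n+1)(n+2)) * a_n.

Check with a_0 = 2, a_1 = 0 (apply the recurrence for n = 0, 1, 2, 3): a_0 = 2, a_1 = 0, a_2 = 3, a_3 = 0, a_4 = 9/4, a_5 = 0.

a_(n+2) = (3n + 3) / ((n+1)(n+2)) * a_n; check: a_0 = 2, a_1 = 0, a_2 = 3, a_3 = 0, a_4 = 9/4, a_5 = 0


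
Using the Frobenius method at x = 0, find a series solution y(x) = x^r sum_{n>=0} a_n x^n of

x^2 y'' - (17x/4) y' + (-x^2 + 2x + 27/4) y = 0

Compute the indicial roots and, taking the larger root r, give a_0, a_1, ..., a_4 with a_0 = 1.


Write in Frobenius form y'' + (p(x)/x) y' + (q(x)/x^2) y = 0:
  p(x) = -17/4,  q(x) = -x^2 + 2x + 27/4.
Indicial equation: r(r-1) + (-17/4) r + (27/4) = 0 -> roots r_1 = 3, r_2 = 9/4.
Take r = r_1 = 3. Let y(x) = x^r sum_{n>=0} a_n x^n with a_0 = 1.
Substitute y = x^r sum a_n x^n and match x^{r+n}. The recurrence is
  D(n) a_n + 2 a_{n-1} - 1 a_{n-2} = 0,  where D(n) = (r+n)(r+n-1) + (-17/4)(r+n) + (27/4).
  a_n = [-2 a_{n-1} + 1 a_{n-2}] / D(n).
Since the indicial polynomial factors as (r - r_1)(r - r_2), D(n) = (r_1 + n - r_1)(r_1 + n - r_2) = n(n + 3/4).
Evaluating step by step (a_0 = 1):
  n = 1: D(1) = 1(1 + 3/4) = 7/4; numerator = -2(1) = -2; a_1 = (-2)/(7/4) = -8/7
  n = 2: D(2) = 2(2 + 3/4) = 11/2; numerator = -2(-8/7) + 1(1) = 23/7; a_2 = (23/7)/(11/2) = 46/77
  n = 3: D(3) = 3(3 + 3/4) = 45/4; numerator = -2(46/77) + 1(-8/7) = -180/77; a_3 = (-180/77)/(45/4) = -16/77
  n = 4: D(4) = 4(4 + 3/4) = 19; numerator = -2(-16/77) + 1(46/77) = 78/77; a_4 = (78/77)/(19) = 78/1463

r = 3; a_0 = 1; a_1 = -8/7; a_2 = 46/77; a_3 = -16/77; a_4 = 78/1463


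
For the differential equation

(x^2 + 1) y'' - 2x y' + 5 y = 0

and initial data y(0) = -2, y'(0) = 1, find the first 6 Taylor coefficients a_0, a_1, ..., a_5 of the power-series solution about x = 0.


Ansatz: y(x) = sum_{n>=0} a_n x^n, so y'(x) = sum_{n>=1} n a_n x^(n-1) and y''(x) = sum_{n>=2} n(n-1) a_n x^(n-2).
Substitute into P(x) y'' + Q(x) y' + R(x) y = 0 with P(x) = x^2 + 1, Q(x) = -2x, R(x) = 5, and match powers of x.
Initial conditions: a_0 = -2, a_1 = 1.
Setting the coefficient of each power of x to zero and solving order by order (substituting the coefficients already found):
  x^0: 2 a_2 + 5 a_0 = 0  ->  2 a_2 = -5 a_0 = 10  ->  a_2 = 5
  x^1: 6 a_3 + 3 a_1 = 0  ->  6 a_3 = -3 a_1 = -3  ->  a_3 = -1/2
  x^2: 12 a_4 + 3 a_2 = 0  ->  12 a_4 = -3 a_2 = -15  ->  a_4 = -5/4
  x^3: 20 a_5 + 5 a_3 = 0  ->  20 a_5 = -5 a_3 = 5/2  ->  a_5 = 1/8
Truncated series: y(x) = -2 + x + 5 x^2 - (1/2) x^3 - (5/4) x^4 + (1/8) x^5 + O(x^6).

a_0 = -2; a_1 = 1; a_2 = 5; a_3 = -1/2; a_4 = -5/4; a_5 = 1/8


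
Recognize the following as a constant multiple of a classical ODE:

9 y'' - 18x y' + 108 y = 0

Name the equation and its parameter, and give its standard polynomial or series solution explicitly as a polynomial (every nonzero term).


All three coefficients share the factor 9; dividing through by 9 gives  y'' - 2x y' + 12 y = 0.
This matches the Hermite equation y'' - 2x y' + 2n y = 0 with 2n = 12, so n = 6; the polynomial solution is H_6(x).
With y = sum_k a_k x^k, matching x^k gives (k+2)(k+1) a_{k+2} = 2(k - n) a_k = 2(k - 6) a_k. The right side vanishes at k = 6, so the series with the parity of 6 terminates at degree 6.
Standard normalization: leading coefficient of H_n is 2^n, so a_6 = 2^6 = 64. Work downward with a_k = (k+1)(k+2) a_{k+2} / (2(k - n)):
  a_4 = (5)(6)(64) / (2(4 - 6)) = 1920/(-4) = -480
  a_2 = (3)(4)(-480) / (2(2 - 6)) = -5760/(-8) = 720
  a_0 = (1)(2)(720) / (2(0 - 6)) = 1440/(-12) = -120
Hence H_6(x) = 64 x^6 - 480 x^4 + 720 x^2 - 120.

H_6(x); series = 64 x^6 - 480 x^4 + 720 x^2 - 120


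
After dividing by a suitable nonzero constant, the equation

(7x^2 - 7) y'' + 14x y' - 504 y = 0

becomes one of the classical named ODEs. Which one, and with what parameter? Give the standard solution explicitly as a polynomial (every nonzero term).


All three coefficients share the factor -7; dividing through by -7 gives  (1 - x^2) y'' - 2x y' + 72 y = 0.
This matches the Legendre equation (1 - x^2) y'' - 2x y' + n(n+1) y = 0 (note the -2x y' term) with n(n+1) = 72, so n = 8; the polynomial solution is P_8(x).
With y = sum_k a_k x^k, matching x^k gives (k+2)(k+1) a_{k+2} = [k(k+1) - n(n+1)] a_k = (k - 8)(k + 9) a_k. The right side vanishes at k = 8, so the series with the parity of 8 terminates at degree 8.
Standard normalization (P_n(1) = 1): leading coefficient (2n)!/(2^n (n!)^2) = 20922789888000/(256*1625702400) = 6435/128, so a_8 = 6435/128. Work downward with a_k = (k+1)(k+2) a_{k+2} / ((k - 8)(k + 9)):
  a_6 = (7)(8)(6435/128) / ((6 - 8)(6 + 9)) = (45045/16)/(-30) = -3003/32
  a_4 = (5)(6)(-3003/32) / ((4 - 8)(4 + 9)) = (-45045/16)/(-52) = 3465/64
  a_2 = (3)(4)(3465/64) / ((2 - 8)(2 + 9)) = (10395/16)/(-66) = -315/32
  a_0 = (1)(2)(-315/32) / ((0 - 8)(0 + 9)) = (-315/16)/(-72) = 35/128
Hence P_8(x) = 6435 x^8/128 - 3003 x^6/32 + 3465 x^4/64 - 315 x^2/32 + 35/128.

P_8(x); series = 6435 x^8/128 - 3003 x^6/32 + 3465 x^4/64 - 315 x^2/32 + 35/128


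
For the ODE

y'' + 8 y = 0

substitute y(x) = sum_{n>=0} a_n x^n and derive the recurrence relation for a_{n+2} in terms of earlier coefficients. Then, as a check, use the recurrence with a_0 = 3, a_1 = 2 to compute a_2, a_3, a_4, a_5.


Substitute y = sum_n a_n x^n into y'' + (const) y = 0.
y''(x) = sum_{n>=0} (n+2)(n+1) a_{n+2} x^n.
The ODE becomes sum_n [(n+2)(n+1) a_{n+2} + 8 a_n] x^n = 0.
Setting each coefficient to zero gives the recurrence:
  (n+2)(n+1) a_{n+2} + 8 a_n = 0,
  a_{n+2} = -8 / ((n+1)(n+2)) a_n.

Check with a_0 = 3, a_1 = 2 (apply the recurrence for n = 0, 1, 2, 3): a_0 = 3, a_1 = 2, a_2 = -12, a_3 = -8/3, a_4 = 8, a_5 = 16/15.

a_{n+2} = -8/((n+1)(n+2)) * a_n; check: a_0 = 3, a_1 = 2, a_2 = -12, a_3 = -8/3, a_4 = 8, a_5 = 16/15


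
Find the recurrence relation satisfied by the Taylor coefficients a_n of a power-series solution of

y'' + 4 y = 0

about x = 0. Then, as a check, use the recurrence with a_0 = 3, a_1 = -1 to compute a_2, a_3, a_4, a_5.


Substitute y = sum_n a_n x^n into y'' + (const) y = 0.
y''(x) = sum_{n>=0} (n+2)(n+1) a_{n+2} x^n.
The ODE becomes sum_n [(n+2)(n+1) a_{n+2} + 4 a_n] x^n = 0.
Setting each coefficient to zero gives the recurrence:
  (n+2)(n+1) a_{n+2} + 4 a_n = 0,
  a_{n+2} = -4 / ((n+1)(n+2)) a_n.

Check with a_0 = 3, a_1 = -1 (apply the recurrence for n = 0, 1, 2, 3): a_0 = 3, a_1 = -1, a_2 = -6, a_3 = 2/3, a_4 = 2, a_5 = -2/15.

a_{n+2} = -4/((n+1)(n+2)) * a_n; check: a_0 = 3, a_1 = -1, a_2 = -6, a_3 = 2/3, a_4 = 2, a_5 = -2/15


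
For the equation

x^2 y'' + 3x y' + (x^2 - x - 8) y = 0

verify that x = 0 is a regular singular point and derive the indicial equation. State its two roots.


Divide by x^2 to reach normal form y'' + P_1(x) y' + P_2(x) y = 0 with P_1(x) = 3/x and P_2(x) = 1 - 1/x - 8/x^2.
x = 0 is a singular point because the y'-coefficient 3/x has a pole at x = 0 and the y-coefficient 1 - 1/x - 8/x^2 has a pole at x = 0.
It is a regular singular point because x P_1(x) = p(x) = 3 and x^2 P_2(x) = q(x) = x^2 - x - 8 are polynomials, hence analytic at x = 0.
p(0) = 3,  q(0) = -8.
Indicial equation: r(r-1) + p(0) r + q(0) = 0, i.e. r^2 + (p(0) - 1) r + q(0) = 0, i.e. r^2 + 2 r - 8 = 0.
Discriminant: (2)^2 - 4(-8) = 36, so r = (-2 ± 6)/2.
Solving: r_1 = 2, r_2 = -4.

indicial: r^2 + 2 r - 8 = 0; roots r_1 = 2, r_2 = -4


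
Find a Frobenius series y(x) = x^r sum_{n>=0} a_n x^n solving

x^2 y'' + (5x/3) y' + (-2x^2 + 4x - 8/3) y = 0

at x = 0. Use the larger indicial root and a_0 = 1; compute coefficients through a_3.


Write in Frobenius form y'' + (p(x)/x) y' + (q(x)/x^2) y = 0:
  p(x) = 5/3,  q(x) = -2x^2 + 4x - 8/3.
Indicial equation: r(r-1) + (5/3) r + (-8/3) = 0 -> roots r_1 = 4/3, r_2 = -2.
Take r = r_1 = 4/3. Let y(x) = x^r sum_{n>=0} a_n x^n with a_0 = 1.
Substitute y = x^r sum a_n x^n and match x^{r+n}. The recurrence is
  D(n) a_n + 4 a_{n-1} - 2 a_{n-2} = 0,  where D(n) = (r+n)(r+n-1) + (5/3)(r+n) + (-8/3).
  a_n = [-4 a_{n-1} + 2 a_{n-2}] / D(n).
Since the indicial polynomial factors as (r - r_1)(r - r_2), D(n) = (r_1 + n - r_1)(r_1 + n - r_2) = n(n + 10/3).
Evaluating step by step (a_0 = 1):
  n = 1: D(1) = 1(1 + 10/3) = 13/3; numerator = -4(1) = -4; a_1 = (-4)/(13/3) = -12/13
  n = 2: D(2) = 2(2 + 10/3) = 32/3; numerator = -4(-12/13) + 2(1) = 74/13; a_2 = (74/13)/(32/3) = 111/208
  n = 3: D(3) = 3(3 + 10/3) = 19; numerator = -4(111/208) + 2(-12/13) = -207/52; a_3 = (-207/52)/(19) = -207/988

r = 4/3; a_0 = 1; a_1 = -12/13; a_2 = 111/208; a_3 = -207/988


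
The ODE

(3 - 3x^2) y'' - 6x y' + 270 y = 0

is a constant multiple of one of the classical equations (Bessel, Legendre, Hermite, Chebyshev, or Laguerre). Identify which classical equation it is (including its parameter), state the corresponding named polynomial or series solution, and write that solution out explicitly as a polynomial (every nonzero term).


All three coefficients share the factor 3; dividing through by 3 gives  (1 - x^2) y'' - 2x y' + 90 y = 0.
This matches the Legendre equation (1 - x^2) y'' - 2x y' + n(n+1) y = 0 (note the -2x y' term) with n(n+1) = 90, so n = 9; the polynomial solution is P_9(x).
With y = sum_k a_k x^k, matching x^k gives (k+2)(k+1) a_{k+2} = [k(k+1) - n(n+1)] a_k = (k - 9)(k + 10) a_k. The right side vanishes at k = 9, so the series with the parity of 9 terminates at degree 9.
Standard normalization (P_n(1) = 1): leading coefficient (2n)!/(2^n (n!)^2) = 6402373705728000/(512*131681894400) = 12155/128, so a_9 = 12155/128. Work downward with a_k = (k+1)(k+2) a_{k+2} / ((k - 9)(k + 10)):
  a_7 = (8)(9)(12155/128) / ((7 - 9)(7 + 10)) = (109395/16)/(-34) = -6435/32
  a_5 = (6)(7)(-6435/32) / ((5 - 9)(5 + 10)) = (-135135/16)/(-60) = 9009/64
  a_3 = (4)(5)(9009/64) / ((3 - 9)(3 + 10)) = (45045/16)/(-78) = -1155/32
  a_1 = (2)(3)(-1155/32) / ((1 - 9)(1 + 10)) = (-3465/16)/(-88) = 315/128
Hence P_9(x) = 12155 x^9/128 - 6435 x^7/32 + 9009 x^5/64 - 1155 x^3/32 + 315 x/128.

P_9(x); series = 12155 x^9/128 - 6435 x^7/32 + 9009 x^5/64 - 1155 x^3/32 + 315 x/128


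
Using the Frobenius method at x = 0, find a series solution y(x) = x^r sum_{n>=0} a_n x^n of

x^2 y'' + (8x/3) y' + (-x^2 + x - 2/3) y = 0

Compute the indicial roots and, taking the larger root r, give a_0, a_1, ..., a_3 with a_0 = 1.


Write in Frobenius form y'' + (p(x)/x) y' + (q(x)/x^2) y = 0:
  p(x) = 8/3,  q(x) = -x^2 + x - 2/3.
Indicial equation: r(r-1) + (8/3) r + (-2/3) = 0 -> roots r_1 = 1/3, r_2 = -2.
Take r = r_1 = 1/3. Let y(x) = x^r sum_{n>=0} a_n x^n with a_0 = 1.
Substitute y = x^r sum a_n x^n and match x^{r+n}. The recurrence is
  D(n) a_n + 1 a_{n-1} - 1 a_{n-2} = 0,  where D(n) = (r+n)(r+n-1) + (8/3)(r+n) + (-2/3).
  a_n = [-1 a_{n-1} + 1 a_{n-2}] / D(n).
Since the indicial polynomial factors as (r - r_1)(r - r_2), D(n) = (r_1 + n - r_1)(r_1 + n - r_2) = n(n + 7/3).
Evaluating step by step (a_0 = 1):
  n = 1: D(1) = 1(1 + 7/3) = 10/3; numerator = -1(1) = -1; a_1 = (-1)/(10/3) = -3/10
  n = 2: D(2) = 2(2 + 7/3) = 26/3; numerator = -1(-3/10) + 1(1) = 13/10; a_2 = (13/10)/(26/3) = 3/20
  n = 3: D(3) = 3(3 + 7/3) = 16; numerator = -1(3/20) + 1(-3/10) = -9/20; a_3 = (-9/20)/(16) = -9/320

r = 1/3; a_0 = 1; a_1 = -3/10; a_2 = 3/20; a_3 = -9/320


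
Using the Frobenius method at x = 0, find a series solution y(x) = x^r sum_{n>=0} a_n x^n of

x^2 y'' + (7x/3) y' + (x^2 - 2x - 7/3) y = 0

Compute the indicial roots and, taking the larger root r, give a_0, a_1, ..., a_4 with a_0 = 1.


Write in Frobenius form y'' + (p(x)/x) y' + (q(x)/x^2) y = 0:
  p(x) = 7/3,  q(x) = x^2 - 2x - 7/3.
Indicial equation: r(r-1) + (7/3) r + (-7/3) = 0 -> roots r_1 = 1, r_2 = -7/3.
Take r = r_1 = 1. Let y(x) = x^r sum_{n>=0} a_n x^n with a_0 = 1.
Substitute y = x^r sum a_n x^n and match x^{r+n}. The recurrence is
  D(n) a_n - 2 a_{n-1} + 1 a_{n-2} = 0,  where D(n) = (r+n)(r+n-1) + (7/3)(r+n) + (-7/3).
  a_n = [2 a_{n-1} - 1 a_{n-2}] / D(n).
Since the indicial polynomial factors as (r - r_1)(r - r_2), D(n) = (r_1 + n - r_1)(r_1 + n - r_2) = n(n + 10/3).
Evaluating step by step (a_0 = 1):
  n = 1: D(1) = 1(1 + 10/3) = 13/3; numerator = 2(1) = 2; a_1 = (2)/(13/3) = 6/13
  n = 2: D(2) = 2(2 + 10/3) = 32/3; numerator = 2(6/13) - 1(1) = -1/13; a_2 = (-1/13)/(32/3) = -3/416
  n = 3: D(3) = 3(3 + 10/3) = 19; numerator = 2(-3/416) - 1(6/13) = -99/208; a_3 = (-99/208)/(19) = -99/3952
  n = 4: D(4) = 4(4 + 10/3) = 88/3; numerator = 2(-99/3952) - 1(-3/416) = -339/7904; a_4 = (-339/7904)/(88/3) = -1017/695552

r = 1; a_0 = 1; a_1 = 6/13; a_2 = -3/416; a_3 = -99/3952; a_4 = -1017/695552


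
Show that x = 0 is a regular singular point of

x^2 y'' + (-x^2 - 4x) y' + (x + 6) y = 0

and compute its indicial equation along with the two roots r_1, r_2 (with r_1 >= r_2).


Divide by x^2 to reach normal form y'' + P_1(x) y' + P_2(x) y = 0 with P_1(x) = -1 - 4/x and P_2(x) = 1/x + 6/x^2.
x = 0 is a singular point because the y'-coefficient -1 - 4/x has a pole at x = 0 and the y-coefficient 1/x + 6/x^2 has a pole at x = 0.
It is a regular singular point because x P_1(x) = p(x) = -x - 4 and x^2 P_2(x) = q(x) = x + 6 are polynomials, hence analytic at x = 0.
p(0) = -4,  q(0) = 6.
Indicial equation: r(r-1) + p(0) r + q(0) = 0, i.e. r^2 + (p(0) - 1) r + q(0) = 0, i.e. r^2 - 5 r + 6 = 0.
Discriminant: (-5)^2 - 4(6) = 1, so r = (5 ± 1)/2.
Solving: r_1 = 3, r_2 = 2.

indicial: r^2 - 5 r + 6 = 0; roots r_1 = 3, r_2 = 2


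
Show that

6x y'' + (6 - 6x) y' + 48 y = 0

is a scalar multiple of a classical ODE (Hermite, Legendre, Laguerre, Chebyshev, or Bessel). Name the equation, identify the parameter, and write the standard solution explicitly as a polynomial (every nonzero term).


All three coefficients share the factor 6; dividing through by 6 gives  x y'' + (1 - x) y' + 8 y = 0.
This matches the Laguerre equation x y'' + (1 - x) y' + n y = 0 with n = 8; the polynomial solution is L_8(x).
With y = sum_k a_k x^k, matching x^k gives (k+1)k a_{k+1} + (k+1) a_{k+1} - k a_k + n a_k = 0, i.e. (k+1)^2 a_{k+1} = (k - n) a_k = (k - 8) a_k. The right side vanishes at k = 8, so the series terminates at degree 8.
Standard normalization L_n(0) = 1 gives a_0 = 1. Work upward with a_{k+1} = (k - 8) a_k / (k+1)^2:
  a_1 = (0 - 8)(1) / 1^2 = -8/1 = -8
  a_2 = (1 - 8)(-8) / 2^2 = 56/4 = 14
  a_3 = (2 - 8)(14) / 3^2 = -84/9 = -28/3
  a_4 = (3 - 8)(-28/3) / 4^2 = (140/3)/16 = 35/12
  a_5 = (4 - 8)(35/12) / 5^2 = (-35/3)/25 = -7/15
  a_6 = (5 - 8)(-7/15) / 6^2 = (7/5)/36 = 7/180
  a_7 = (6 - 8)(7/180) / 7^2 = (-7/90)/49 = -1/630
  a_8 = (7 - 8)(-1/630) / 8^2 = (1/630)/64 = 1/40320
Hence L_8(x) = x^8/40320 - x^7/630 + 7 x^6/180 - 7 x^5/15 + 35 x^4/12 - 28 x^3/3 + 14 x^2 - 8 x + 1.

L_8(x); series = x^8/40320 - x^7/630 + 7 x^6/180 - 7 x^5/15 + 35 x^4/12 - 28 x^3/3 + 14 x^2 - 8 x + 1


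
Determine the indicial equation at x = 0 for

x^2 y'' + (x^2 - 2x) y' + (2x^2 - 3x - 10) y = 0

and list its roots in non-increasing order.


Divide by x^2 to reach normal form y'' + P_1(x) y' + P_2(x) y = 0 with P_1(x) = 1 - 2/x and P_2(x) = 2 - 3/x - 10/x^2.
x = 0 is a singular point because the y'-coefficient 1 - 2/x has a pole at x = 0 and the y-coefficient 2 - 3/x - 10/x^2 has a pole at x = 0.
It is a regular singular point because x P_1(x) = p(x) = x - 2 and x^2 P_2(x) = q(x) = 2x^2 - 3x - 10 are polynomials, hence analytic at x = 0.
p(0) = -2,  q(0) = -10.
Indicial equation: r(r-1) + p(0) r + q(0) = 0, i.e. r^2 + (p(0) - 1) r + q(0) = 0, i.e. r^2 - 3 r - 10 = 0.
Discriminant: (-3)^2 - 4(-10) = 49, so r = (3 ± 7)/2.
Solving: r_1 = 5, r_2 = -2.

indicial: r^2 - 3 r - 10 = 0; roots r_1 = 5, r_2 = -2


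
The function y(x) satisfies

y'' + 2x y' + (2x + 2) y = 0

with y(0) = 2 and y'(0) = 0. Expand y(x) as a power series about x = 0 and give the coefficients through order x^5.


Ansatz: y(x) = sum_{n>=0} a_n x^n, so y'(x) = sum_{n>=1} n a_n x^(n-1) and y''(x) = sum_{n>=2} n(n-1) a_n x^(n-2).
Substitute into P(x) y'' + Q(x) y' + R(x) y = 0 with P(x) = 1, Q(x) = 2x, R(x) = 2x + 2, and match powers of x.
Initial conditions: a_0 = 2, a_1 = 0.
Setting the coefficient of each power of x to zero and solving order by order (substituting the coefficients already found):
  x^0: 2 a_2 + 2 a_0 = 0  ->  2 a_2 = -2 a_0 = -4  ->  a_2 = -2
  x^1: 6 a_3 + 4 a_1 + 2 a_0 = 0  ->  6 a_3 = -4 a_1 - 2 a_0 = -4  ->  a_3 = -2/3
  x^2: 12 a_4 + 6 a_2 + 2 a_1 = 0  ->  12 a_4 = -6 a_2 - 2 a_1 = 12  ->  a_4 = 1
  x^3: 20 a_5 + 8 a_3 + 2 a_2 = 0  ->  20 a_5 = -8 a_3 - 2 a_2 = 28/3  ->  a_5 = 7/15
Truncated series: y(x) = 2 - 2 x^2 - (2/3) x^3 + x^4 + (7/15) x^5 + O(x^6).

a_0 = 2; a_1 = 0; a_2 = -2; a_3 = -2/3; a_4 = 1; a_5 = 7/15


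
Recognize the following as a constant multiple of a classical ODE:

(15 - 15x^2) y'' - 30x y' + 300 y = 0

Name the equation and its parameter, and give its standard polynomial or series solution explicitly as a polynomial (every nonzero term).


All three coefficients share the factor 15; dividing through by 15 gives  (1 - x^2) y'' - 2x y' + 20 y = 0.
This matches the Legendre equation (1 - x^2) y'' - 2x y' + n(n+1) y = 0 (note the -2x y' term) with n(n+1) = 20, so n = 4; the polynomial solution is P_4(x).
With y = sum_k a_k x^k, matching x^k gives (k+2)(k+1) a_{k+2} = [k(k+1) - n(n+1)] a_k = (k - 4)(k + 5) a_k. The right side vanishes at k = 4, so the series with the parity of 4 terminates at degree 4.
Standard normalization (P_n(1) = 1): leading coefficient (2n)!/(2^n (n!)^2) = 40320/(16*576) = 35/8, so a_4 = 35/8. Work downward with a_k = (k+1)(k+2) a_{k+2} / ((k - 4)(k + 5)):
  a_2 = (3)(4)(35/8) / ((2 - 4)(2 + 5)) = (105/2)/(-14) = -15/4
  a_0 = (1)(2)(-15/4) / ((0 - 4)(0 + 5)) = (-15/2)/(-20) = 3/8
Hence P_4(x) = 35 x^4/8 - 15 x^2/4 + 3/8.

P_4(x); series = 35 x^4/8 - 15 x^2/4 + 3/8


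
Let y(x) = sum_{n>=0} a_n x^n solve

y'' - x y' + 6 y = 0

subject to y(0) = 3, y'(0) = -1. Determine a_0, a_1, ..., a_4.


Ansatz: y(x) = sum_{n>=0} a_n x^n, so y'(x) = sum_{n>=1} n a_n x^(n-1) and y''(x) = sum_{n>=2} n(n-1) a_n x^(n-2).
Substitute into P(x) y'' + Q(x) y' + R(x) y = 0 with P(x) = 1, Q(x) = -x, R(x) = 6, and match powers of x.
Initial conditions: a_0 = 3, a_1 = -1.
Setting the coefficient of each power of x to zero and solving order by order (substituting the coefficients already found):
  x^0: 2 a_2 + 6 a_0 = 0  ->  2 a_2 = -6 a_0 = -18  ->  a_2 = -9
  x^1: 6 a_3 + 5 a_1 = 0  ->  6 a_3 = -5 a_1 = 5  ->  a_3 = 5/6
  x^2: 12 a_4 + 4 a_2 = 0  ->  12 a_4 = -4 a_2 = 36  ->  a_4 = 3
Truncated series: y(x) = 3 - x - 9 x^2 + (5/6) x^3 + 3 x^4 + O(x^5).

a_0 = 3; a_1 = -1; a_2 = -9; a_3 = 5/6; a_4 = 3


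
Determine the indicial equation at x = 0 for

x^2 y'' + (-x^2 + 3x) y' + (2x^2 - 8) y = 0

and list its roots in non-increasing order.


Divide by x^2 to reach normal form y'' + P_1(x) y' + P_2(x) y = 0 with P_1(x) = -1 + 3/x and P_2(x) = 2 - 8/x^2.
x = 0 is a singular point because the y'-coefficient -1 + 3/x has a pole at x = 0 and the y-coefficient 2 - 8/x^2 has a pole at x = 0.
It is a regular singular point because x P_1(x) = p(x) = 3 - x and x^2 P_2(x) = q(x) = 2x^2 - 8 are polynomials, hence analytic at x = 0.
p(0) = 3,  q(0) = -8.
Indicial equation: r(r-1) + p(0) r + q(0) = 0, i.e. r^2 + (p(0) - 1) r + q(0) = 0, i.e. r^2 + 2 r - 8 = 0.
Discriminant: (2)^2 - 4(-8) = 36, so r = (-2 ± 6)/2.
Solving: r_1 = 2, r_2 = -4.

indicial: r^2 + 2 r - 8 = 0; roots r_1 = 2, r_2 = -4


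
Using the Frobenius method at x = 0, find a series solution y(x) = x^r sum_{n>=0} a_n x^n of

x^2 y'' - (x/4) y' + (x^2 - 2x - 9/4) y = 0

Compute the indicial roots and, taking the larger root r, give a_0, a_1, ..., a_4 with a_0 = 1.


Write in Frobenius form y'' + (p(x)/x) y' + (q(x)/x^2) y = 0:
  p(x) = -1/4,  q(x) = x^2 - 2x - 9/4.
Indicial equation: r(r-1) + (-1/4) r + (-9/4) = 0 -> roots r_1 = 9/4, r_2 = -1.
Take r = r_1 = 9/4. Let y(x) = x^r sum_{n>=0} a_n x^n with a_0 = 1.
Substitute y = x^r sum a_n x^n and match x^{r+n}. The recurrence is
  D(n) a_n - 2 a_{n-1} + 1 a_{n-2} = 0,  where D(n) = (r+n)(r+n-1) + (-1/4)(r+n) + (-9/4).
  a_n = [2 a_{n-1} - 1 a_{n-2}] / D(n).
Since the indicial polynomial factors as (r - r_1)(r - r_2), D(n) = (r_1 + n - r_1)(r_1 + n - r_2) = n(n + 13/4).
Evaluating step by step (a_0 = 1):
  n = 1: D(1) = 1(1 + 13/4) = 17/4; numerator = 2(1) = 2; a_1 = (2)/(17/4) = 8/17
  n = 2: D(2) = 2(2 + 13/4) = 21/2; numerator = 2(8/17) - 1(1) = -1/17; a_2 = (-1/17)/(21/2) = -2/357
  n = 3: D(3) = 3(3 + 13/4) = 75/4; numerator = 2(-2/357) - 1(8/17) = -172/357; a_3 = (-172/357)/(75/4) = -688/26775
  n = 4: D(4) = 4(4 + 13/4) = 29; numerator = 2(-688/26775) - 1(-2/357) = -1226/26775; a_4 = (-1226/26775)/(29) = -1226/776475

r = 9/4; a_0 = 1; a_1 = 8/17; a_2 = -2/357; a_3 = -688/26775; a_4 = -1226/776475


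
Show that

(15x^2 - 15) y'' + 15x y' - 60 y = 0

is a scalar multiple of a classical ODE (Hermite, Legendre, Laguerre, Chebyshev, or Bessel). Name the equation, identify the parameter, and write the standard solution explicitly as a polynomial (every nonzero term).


All three coefficients share the factor -15; dividing through by -15 gives  (1 - x^2) y'' - x y' + 4 y = 0.
This matches the Chebyshev equation (1 - x^2) y'' - x y' + n^2 y = 0 (note the -x y' term, not -2x y') with n^2 = 4, so n = 2; the polynomial solution is T_2(x).
With y = sum_k a_k x^k, matching x^k gives (k+2)(k+1) a_{k+2} = (k^2 - n^2) a_k = (k - 2)(k + 2) a_k. The right side vanishes at k = 2, so the series with the parity of 2 terminates at degree 2.
Standard normalization: leading coefficient of T_n is 2^(n-1), so a_2 = 2^1 = 2. Work downward with a_k = (k+1)(k+2) a_{k+2} / ((k - 2)(k + 2)):
  a_0 = (1)(2)(2) / ((0 - 2)(0 + 2)) = 4/(-4) = -1
Hence T_2(x) = 2 x^2 - 1.

T_2(x); series = 2 x^2 - 1


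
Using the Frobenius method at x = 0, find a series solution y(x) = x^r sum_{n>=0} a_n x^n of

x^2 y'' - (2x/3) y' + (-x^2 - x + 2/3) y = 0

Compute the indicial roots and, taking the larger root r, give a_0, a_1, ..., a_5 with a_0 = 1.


Write in Frobenius form y'' + (p(x)/x) y' + (q(x)/x^2) y = 0:
  p(x) = -2/3,  q(x) = -x^2 - x + 2/3.
Indicial equation: r(r-1) + (-2/3) r + (2/3) = 0 -> roots r_1 = 1, r_2 = 2/3.
Take r = r_1 = 1. Let y(x) = x^r sum_{n>=0} a_n x^n with a_0 = 1.
Substitute y = x^r sum a_n x^n and match x^{r+n}. The recurrence is
  D(n) a_n - 1 a_{n-1} - 1 a_{n-2} = 0,  where D(n) = (r+n)(r+n-1) + (-2/3)(r+n) + (2/3).
  a_n = [1 a_{n-1} + 1 a_{n-2}] / D(n).
Since the indicial polynomial factors as (r - r_1)(r - r_2), D(n) = (r_1 + n - r_1)(r_1 + n - r_2) = n(n + 1/3).
Evaluating step by step (a_0 = 1):
  n = 1: D(1) = 1(1 + 1/3) = 4/3; numerator = 1(1) = 1; a_1 = (1)/(4/3) = 3/4
  n = 2: D(2) = 2(2 + 1/3) = 14/3; numerator = 1(3/4) + 1(1) = 7/4; a_2 = (7/4)/(14/3) = 3/8
  n = 3: D(3) = 3(3 + 1/3) = 10; numerator = 1(3/8) + 1(3/4) = 9/8; a_3 = (9/8)/(10) = 9/80
  n = 4: D(4) = 4(4 + 1/3) = 52/3; numerator = 1(9/80) + 1(3/8) = 39/80; a_4 = (39/80)/(52/3) = 9/320
  n = 5: D(5) = 5(5 + 1/3) = 80/3; numerator = 1(9/320) + 1(9/80) = 9/64; a_5 = (9/64)/(80/3) = 27/5120

r = 1; a_0 = 1; a_1 = 3/4; a_2 = 3/8; a_3 = 9/80; a_4 = 9/320; a_5 = 27/5120


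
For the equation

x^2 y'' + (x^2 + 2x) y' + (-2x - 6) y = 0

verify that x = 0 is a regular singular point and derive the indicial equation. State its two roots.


Divide by x^2 to reach normal form y'' + P_1(x) y' + P_2(x) y = 0 with P_1(x) = 1 + 2/x and P_2(x) = -2/x - 6/x^2.
x = 0 is a singular point because the y'-coefficient 1 + 2/x has a pole at x = 0 and the y-coefficient -2/x - 6/x^2 has a pole at x = 0.
It is a regular singular point because x P_1(x) = p(x) = x + 2 and x^2 P_2(x) = q(x) = -2x - 6 are polynomials, hence analytic at x = 0.
p(0) = 2,  q(0) = -6.
Indicial equation: r(r-1) + p(0) r + q(0) = 0, i.e. r^2 + (p(0) - 1) r + q(0) = 0, i.e. r^2 + 1 r - 6 = 0.
Discriminant: (1)^2 - 4(-6) = 25, so r = (-1 ± 5)/2.
Solving: r_1 = 2, r_2 = -3.

indicial: r^2 + 1 r - 6 = 0; roots r_1 = 2, r_2 = -3


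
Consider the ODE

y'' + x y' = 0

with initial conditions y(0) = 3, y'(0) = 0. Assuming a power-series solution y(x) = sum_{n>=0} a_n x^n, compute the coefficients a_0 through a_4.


Ansatz: y(x) = sum_{n>=0} a_n x^n, so y'(x) = sum_{n>=1} n a_n x^(n-1) and y''(x) = sum_{n>=2} n(n-1) a_n x^(n-2).
Substitute into P(x) y'' + Q(x) y' + R(x) y = 0 with P(x) = 1, Q(x) = x, R(x) = 0, and match powers of x.
Initial conditions: a_0 = 3, a_1 = 0.
Setting the coefficient of each power of x to zero and solving order by order (substituting the coefficients already found):
  x^0: 2 a_2 = 0  ->  a_2 = 0
  x^1: 6 a_3 + a_1 = 0  ->  6 a_3 = -a_1 = 0  ->  a_3 = 0
  x^2: 12 a_4 + 2 a_2 = 0  ->  12 a_4 = -2 a_2 = 0  ->  a_4 = 0
Truncated series: y(x) = 3 + O(x^5).

a_0 = 3; a_1 = 0; a_2 = 0; a_3 = 0; a_4 = 0


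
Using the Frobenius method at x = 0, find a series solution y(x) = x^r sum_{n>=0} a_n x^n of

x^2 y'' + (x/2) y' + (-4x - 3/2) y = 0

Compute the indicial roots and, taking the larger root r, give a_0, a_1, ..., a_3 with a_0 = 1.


Write in Frobenius form y'' + (p(x)/x) y' + (q(x)/x^2) y = 0:
  p(x) = 1/2,  q(x) = -4x - 3/2.
Indicial equation: r(r-1) + (1/2) r + (-3/2) = 0 -> roots r_1 = 3/2, r_2 = -1.
Take r = r_1 = 3/2. Let y(x) = x^r sum_{n>=0} a_n x^n with a_0 = 1.
Substitute y = x^r sum a_n x^n and match x^{r+n}. The recurrence is
  D(n) a_n - 4 a_{n-1} = 0,  where D(n) = (r+n)(r+n-1) + (1/2)(r+n) + (-3/2).
  a_n = 4 / D(n) * a_{n-1}.
Since the indicial polynomial factors as (r - r_1)(r - r_2), D(n) = (r_1 + n - r_1)(r_1 + n - r_2) = n(n + 5/2).
Evaluating step by step (a_0 = 1):
  n = 1: D(1) = 1(1 + 5/2) = 7/2; numerator = 4(1) = 4; a_1 = (4)/(7/2) = 8/7
  n = 2: D(2) = 2(2 + 5/2) = 9; numerator = 4(8/7) = 32/7; a_2 = (32/7)/(9) = 32/63
  n = 3: D(3) = 3(3 + 5/2) = 33/2; numerator = 4(32/63) = 128/63; a_3 = (128/63)/(33/2) = 256/2079

r = 3/2; a_0 = 1; a_1 = 8/7; a_2 = 32/63; a_3 = 256/2079


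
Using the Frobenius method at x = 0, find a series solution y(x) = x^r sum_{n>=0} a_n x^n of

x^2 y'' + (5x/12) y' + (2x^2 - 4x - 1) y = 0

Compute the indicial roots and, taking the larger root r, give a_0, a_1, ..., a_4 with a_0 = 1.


Write in Frobenius form y'' + (p(x)/x) y' + (q(x)/x^2) y = 0:
  p(x) = 5/12,  q(x) = 2x^2 - 4x - 1.
Indicial equation: r(r-1) + (5/12) r + (-1) = 0 -> roots r_1 = 4/3, r_2 = -3/4.
Take r = r_1 = 4/3. Let y(x) = x^r sum_{n>=0} a_n x^n with a_0 = 1.
Substitute y = x^r sum a_n x^n and match x^{r+n}. The recurrence is
  D(n) a_n - 4 a_{n-1} + 2 a_{n-2} = 0,  where D(n) = (r+n)(r+n-1) + (5/12)(r+n) + (-1).
  a_n = [4 a_{n-1} - 2 a_{n-2}] / D(n).
Since the indicial polynomial factors as (r - r_1)(r - r_2), D(n) = (r_1 + n - r_1)(r_1 + n - r_2) = n(n + 25/12).
Evaluating step by step (a_0 = 1):
  n = 1: D(1) = 1(1 + 25/12) = 37/12; numerator = 4(1) = 4; a_1 = (4)/(37/12) = 48/37
  n = 2: D(2) = 2(2 + 25/12) = 49/6; numerator = 4(48/37) - 2(1) = 118/37; a_2 = (118/37)/(49/6) = 708/1813
  n = 3: D(3) = 3(3 + 25/12) = 61/4; numerator = 4(708/1813) - 2(48/37) = -1872/1813; a_3 = (-1872/1813)/(61/4) = -7488/110593
  n = 4: D(4) = 4(4 + 25/12) = 73/3; numerator = 4(-7488/110593) - 2(708/1813) = -3144/2989; a_4 = (-3144/2989)/(73/3) = -9432/218197

r = 4/3; a_0 = 1; a_1 = 48/37; a_2 = 708/1813; a_3 = -7488/110593; a_4 = -9432/218197


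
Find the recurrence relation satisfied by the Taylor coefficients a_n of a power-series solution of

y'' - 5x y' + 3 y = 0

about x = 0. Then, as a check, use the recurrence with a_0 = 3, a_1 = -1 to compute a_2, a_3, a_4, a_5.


Substitute y = sum_n a_n x^n.
y''(x) has coefficient (n+2)(n+1) a_{n+2} at x^n;
-5 x y'(x) has coefficient -5 n a_n at x^n (shift);
3 y(x) has coefficient 3 a_n at x^n.
Matching x^n: (n+2)(n+1) a_{n+2} + (-5n + 3) a_n = 0.
Thus a_{n+2} = (5n - 3) / ((n+1)(n+2)) * a_n.

Check with a_0 = 3, a_1 = -1 (apply the recurrence for n = 0, 1, 2, 3): a_0 = 3, a_1 = -1, a_2 = -9/2, a_3 = -1/3, a_4 = -21/8, a_5 = -1/5.

a_(n+2) = (5n - 3) / ((n+1)(n+2)) * a_n; check: a_0 = 3, a_1 = -1, a_2 = -9/2, a_3 = -1/3, a_4 = -21/8, a_5 = -1/5


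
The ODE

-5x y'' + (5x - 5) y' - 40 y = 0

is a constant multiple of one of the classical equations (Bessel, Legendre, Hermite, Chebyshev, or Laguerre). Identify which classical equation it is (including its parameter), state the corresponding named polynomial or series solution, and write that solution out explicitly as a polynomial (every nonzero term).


All three coefficients share the factor -5; dividing through by -5 gives  x y'' + (1 - x) y' + 8 y = 0.
This matches the Laguerre equation x y'' + (1 - x) y' + n y = 0 with n = 8; the polynomial solution is L_8(x).
With y = sum_k a_k x^k, matching x^k gives (k+1)k a_{k+1} + (k+1) a_{k+1} - k a_k + n a_k = 0, i.e. (k+1)^2 a_{k+1} = (k - n) a_k = (k - 8) a_k. The right side vanishes at k = 8, so the series terminates at degree 8.
Standard normalization L_n(0) = 1 gives a_0 = 1. Work upward with a_{k+1} = (k - 8) a_k / (k+1)^2:
  a_1 = (0 - 8)(1) / 1^2 = -8/1 = -8
  a_2 = (1 - 8)(-8) / 2^2 = 56/4 = 14
  a_3 = (2 - 8)(14) / 3^2 = -84/9 = -28/3
  a_4 = (3 - 8)(-28/3) / 4^2 = (140/3)/16 = 35/12
  a_5 = (4 - 8)(35/12) / 5^2 = (-35/3)/25 = -7/15
  a_6 = (5 - 8)(-7/15) / 6^2 = (7/5)/36 = 7/180
  a_7 = (6 - 8)(7/180) / 7^2 = (-7/90)/49 = -1/630
  a_8 = (7 - 8)(-1/630) / 8^2 = (1/630)/64 = 1/40320
Hence L_8(x) = x^8/40320 - x^7/630 + 7 x^6/180 - 7 x^5/15 + 35 x^4/12 - 28 x^3/3 + 14 x^2 - 8 x + 1.

L_8(x); series = x^8/40320 - x^7/630 + 7 x^6/180 - 7 x^5/15 + 35 x^4/12 - 28 x^3/3 + 14 x^2 - 8 x + 1


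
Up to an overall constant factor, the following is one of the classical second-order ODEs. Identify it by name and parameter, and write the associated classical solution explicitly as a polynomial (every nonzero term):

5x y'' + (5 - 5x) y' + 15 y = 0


All three coefficients share the factor 5; dividing through by 5 gives  x y'' + (1 - x) y' + 3 y = 0.
This matches the Laguerre equation x y'' + (1 - x) y' + n y = 0 with n = 3; the polynomial solution is L_3(x).
With y = sum_k a_k x^k, matching x^k gives (k+1)k a_{k+1} + (k+1) a_{k+1} - k a_k + n a_k = 0, i.e. (k+1)^2 a_{k+1} = (k - n) a_k = (k - 3) a_k. The right side vanishes at k = 3, so the series terminates at degree 3.
Standard normalization L_n(0) = 1 gives a_0 = 1. Work upward with a_{k+1} = (k - 3) a_k / (k+1)^2:
  a_1 = (0 - 3)(1) / 1^2 = -3/1 = -3
  a_2 = (1 - 3)(-3) / 2^2 = 6/4 = 3/2
  a_3 = (2 - 3)(3/2) / 3^2 = (-3/2)/9 = -1/6
Hence L_3(x) = -x^3/6 + 3 x^2/2 - 3 x + 1.

L_3(x); series = -x^3/6 + 3 x^2/2 - 3 x + 1


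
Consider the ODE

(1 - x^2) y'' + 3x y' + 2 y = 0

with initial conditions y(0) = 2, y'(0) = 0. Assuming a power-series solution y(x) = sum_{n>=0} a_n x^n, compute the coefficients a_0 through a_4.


Ansatz: y(x) = sum_{n>=0} a_n x^n, so y'(x) = sum_{n>=1} n a_n x^(n-1) and y''(x) = sum_{n>=2} n(n-1) a_n x^(n-2).
Substitute into P(x) y'' + Q(x) y' + R(x) y = 0 with P(x) = 1 - x^2, Q(x) = 3x, R(x) = 2, and match powers of x.
Initial conditions: a_0 = 2, a_1 = 0.
Setting the coefficient of each power of x to zero and solving order by order (substituting the coefficients already found):
  x^0: 2 a_2 + 2 a_0 = 0  ->  2 a_2 = -2 a_0 = -4  ->  a_2 = -2
  x^1: 6 a_3 + 5 a_1 = 0  ->  6 a_3 = -5 a_1 = 0  ->  a_3 = 0
  x^2: 12 a_4 + 6 a_2 = 0  ->  12 a_4 = -6 a_2 = 12  ->  a_4 = 1
Truncated series: y(x) = 2 - 2 x^2 + x^4 + O(x^5).

a_0 = 2; a_1 = 0; a_2 = -2; a_3 = 0; a_4 = 1


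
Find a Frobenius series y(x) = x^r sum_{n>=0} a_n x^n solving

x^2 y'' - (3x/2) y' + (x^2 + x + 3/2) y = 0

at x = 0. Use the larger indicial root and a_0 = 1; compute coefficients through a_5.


Write in Frobenius form y'' + (p(x)/x) y' + (q(x)/x^2) y = 0:
  p(x) = -3/2,  q(x) = x^2 + x + 3/2.
Indicial equation: r(r-1) + (-3/2) r + (3/2) = 0 -> roots r_1 = 3/2, r_2 = 1.
Take r = r_1 = 3/2. Let y(x) = x^r sum_{n>=0} a_n x^n with a_0 = 1.
Substitute y = x^r sum a_n x^n and match x^{r+n}. The recurrence is
  D(n) a_n + 1 a_{n-1} + 1 a_{n-2} = 0,  where D(n) = (r+n)(r+n-1) + (-3/2)(r+n) + (3/2).
  a_n = [-1 a_{n-1} - 1 a_{n-2}] / D(n).
Since the indicial polynomial factors as (r - r_1)(r - r_2), D(n) = (r_1 + n - r_1)(r_1 + n - r_2) = n(n + 1/2).
Evaluating step by step (a_0 = 1):
  n = 1: D(1) = 1(1 + 1/2) = 3/2; numerator = -1(1) = -1; a_1 = (-1)/(3/2) = -2/3
  n = 2: D(2) = 2(2 + 1/2) = 5; numerator = -1(-2/3) - 1(1) = -1/3; a_2 = (-1/3)/(5) = -1/15
  n = 3: D(3) = 3(3 + 1/2) = 21/2; numerator = -1(-1/15) - 1(-2/3) = 11/15; a_3 = (11/15)/(21/2) = 22/315
  n = 4: D(4) = 4(4 + 1/2) = 18; numerator = -1(22/315) - 1(-1/15) = -1/315; a_4 = (-1/315)/(18) = -1/5670
  n = 5: D(5) = 5(5 + 1/2) = 55/2; numerator = -1(-1/5670) - 1(22/315) = -79/1134; a_5 = (-79/1134)/(55/2) = -79/31185

r = 3/2; a_0 = 1; a_1 = -2/3; a_2 = -1/15; a_3 = 22/315; a_4 = -1/5670; a_5 = -79/31185


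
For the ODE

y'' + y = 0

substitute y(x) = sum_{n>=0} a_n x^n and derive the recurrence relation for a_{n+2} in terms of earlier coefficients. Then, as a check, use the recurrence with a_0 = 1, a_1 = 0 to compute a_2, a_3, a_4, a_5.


Substitute y = sum_n a_n x^n into y'' + (const) y = 0.
y''(x) = sum_{n>=0} (n+2)(n+1) a_{n+2} x^n.
The ODE becomes sum_n [(n+2)(n+1) a_{n+2} + 1 a_n] x^n = 0.
Setting each coefficient to zero gives the recurrence:
  (n+2)(n+1) a_{n+2} + 1 a_n = 0,
  a_{n+2} = -1 / ((n+1)(n+2)) a_n.

Check with a_0 = 1, a_1 = 0 (apply the recurrence for n = 0, 1, 2, 3): a_0 = 1, a_1 = 0, a_2 = -1/2, a_3 = 0, a_4 = 1/24, a_5 = 0.

a_{n+2} = -1/((n+1)(n+2)) * a_n; check: a_0 = 1, a_1 = 0, a_2 = -1/2, a_3 = 0, a_4 = 1/24, a_5 = 0


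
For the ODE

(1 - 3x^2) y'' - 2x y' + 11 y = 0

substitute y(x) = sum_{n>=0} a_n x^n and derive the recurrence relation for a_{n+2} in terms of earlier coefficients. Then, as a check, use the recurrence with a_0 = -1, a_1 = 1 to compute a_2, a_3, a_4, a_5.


Substitute y = sum_n a_n x^n.
(1 - 3 x^2) y'' contributes (n+2)(n+1) a_{n+2} - 3 n(n-1) a_n at x^n.
-2 x y'(x) contributes -2 n a_n at x^n.
11 y(x) contributes 11 a_n at x^n.
Matching x^n: (n+2)(n+1) a_{n+2} + (-3 n(n-1) - 2 n + 11) a_n = 0.
Thus a_{n+2} = (3 n(n-1) + 2 n - 11) / ((n+1)(n+2)) * a_n.

Check with a_0 = -1, a_1 = 1 (apply the recurrence for n = 0, 1, 2, 3): a_0 = -1, a_1 = 1, a_2 = 11/2, a_3 = -3/2, a_4 = -11/24, a_5 = -39/40.

a_(n+2) = (3 n(n-1) + 2 n - 11) / ((n+1)(n+2)) * a_n; check: a_0 = -1, a_1 = 1, a_2 = 11/2, a_3 = -3/2, a_4 = -11/24, a_5 = -39/40


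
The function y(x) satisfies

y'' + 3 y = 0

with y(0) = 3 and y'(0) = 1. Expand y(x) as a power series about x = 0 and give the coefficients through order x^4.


Ansatz: y(x) = sum_{n>=0} a_n x^n, so y'(x) = sum_{n>=1} n a_n x^(n-1) and y''(x) = sum_{n>=2} n(n-1) a_n x^(n-2).
Substitute into P(x) y'' + Q(x) y' + R(x) y = 0 with P(x) = 1, Q(x) = 0, R(x) = 3, and match powers of x.
Initial conditions: a_0 = 3, a_1 = 1.
Setting the coefficient of each power of x to zero and solving order by order (substituting the coefficients already found):
  x^0: 2 a_2 + 3 a_0 = 0  ->  2 a_2 = -3 a_0 = -9  ->  a_2 = -9/2
  x^1: 6 a_3 + 3 a_1 = 0  ->  6 a_3 = -3 a_1 = -3  ->  a_3 = -1/2
  x^2: 12 a_4 + 3 a_2 = 0  ->  12 a_4 = -3 a_2 = 27/2  ->  a_4 = 9/8
Truncated series: y(x) = 3 + x - (9/2) x^2 - (1/2) x^3 + (9/8) x^4 + O(x^5).

a_0 = 3; a_1 = 1; a_2 = -9/2; a_3 = -1/2; a_4 = 9/8


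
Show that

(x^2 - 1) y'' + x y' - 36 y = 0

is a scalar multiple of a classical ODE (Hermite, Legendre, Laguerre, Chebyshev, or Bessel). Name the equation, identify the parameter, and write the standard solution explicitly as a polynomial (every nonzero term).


All three coefficients share the factor -1; dividing through by -1 gives  (1 - x^2) y'' - x y' + 36 y = 0.
This matches the Chebyshev equation (1 - x^2) y'' - x y' + n^2 y = 0 (note the -x y' term, not -2x y') with n^2 = 36, so n = 6; the polynomial solution is T_6(x).
With y = sum_k a_k x^k, matching x^k gives (k+2)(k+1) a_{k+2} = (k^2 - n^2) a_k = (k - 6)(k + 6) a_k. The right side vanishes at k = 6, so the series with the parity of 6 terminates at degree 6.
Standard normalization: leading coefficient of T_n is 2^(n-1), so a_6 = 2^5 = 32. Work downward with a_k = (k+1)(k+2) a_{k+2} / ((k - 6)(k + 6)):
  a_4 = (5)(6)(32) / ((4 - 6)(4 + 6)) = 960/(-20) = -48
  a_2 = (3)(4)(-48) / ((2 - 6)(2 + 6)) = -576/(-32) = 18
  a_0 = (1)(2)(18) / ((0 - 6)(0 + 6)) = 36/(-36) = -1
Hence T_6(x) = 32 x^6 - 48 x^4 + 18 x^2 - 1.

T_6(x); series = 32 x^6 - 48 x^4 + 18 x^2 - 1
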